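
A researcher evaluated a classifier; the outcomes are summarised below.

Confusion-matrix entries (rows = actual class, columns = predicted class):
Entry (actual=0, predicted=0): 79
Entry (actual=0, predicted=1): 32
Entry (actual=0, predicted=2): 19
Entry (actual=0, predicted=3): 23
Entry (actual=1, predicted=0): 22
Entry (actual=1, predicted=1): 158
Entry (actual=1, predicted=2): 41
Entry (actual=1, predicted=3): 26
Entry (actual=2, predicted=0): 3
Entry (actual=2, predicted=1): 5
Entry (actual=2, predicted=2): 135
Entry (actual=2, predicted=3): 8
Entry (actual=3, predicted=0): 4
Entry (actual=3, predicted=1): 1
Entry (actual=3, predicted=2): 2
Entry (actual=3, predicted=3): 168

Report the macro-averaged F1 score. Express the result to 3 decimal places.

0.734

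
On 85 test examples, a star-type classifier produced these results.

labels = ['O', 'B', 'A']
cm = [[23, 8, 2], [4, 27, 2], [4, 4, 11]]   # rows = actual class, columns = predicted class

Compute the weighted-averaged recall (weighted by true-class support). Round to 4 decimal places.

0.7176

Per-class recall (TP/(TP+FN)):
  O: TP=23, FN=8+2=10 → 23/33 = 0.69697
  B: TP=27, FN=4+2=6 → 27/33 = 0.81818
  A: TP=11, FN=4+4=8 → 11/19 = 0.57895
Weighted-recall = Σ (supportᵢ/N)·recallᵢ with N=85: (33/85)·0.69697 + (33/85)·0.81818 + (19/85)·0.57895 = 0.7176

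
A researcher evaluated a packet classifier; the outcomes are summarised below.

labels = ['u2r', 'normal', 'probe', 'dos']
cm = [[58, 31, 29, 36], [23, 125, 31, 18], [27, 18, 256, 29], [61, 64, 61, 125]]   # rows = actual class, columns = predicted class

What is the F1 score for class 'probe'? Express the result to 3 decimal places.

0.724

Treat 'probe' as positive and all other classes as negative.
F1 score = 2·TP/(2·TP+FP+FN).
probe: TP=256, FP=29+31+61=121, FN=27+18+29=74 → 512/707 = 0.7242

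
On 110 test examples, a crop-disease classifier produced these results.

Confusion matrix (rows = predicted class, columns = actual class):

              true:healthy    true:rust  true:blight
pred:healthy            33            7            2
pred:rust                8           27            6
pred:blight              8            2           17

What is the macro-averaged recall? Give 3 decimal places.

0.701

Per-class recall (TP/(TP+FN)):
  healthy: TP=33, FN=8+8=16 → 33/49 = 0.6735
  rust: TP=27, FN=7+2=9 → 27/36 = 0.7500
  blight: TP=17, FN=2+6=8 → 17/25 = 0.6800
Macro-recall = mean = (0.6735 + 0.7500 + 0.6800) / 3 = 0.701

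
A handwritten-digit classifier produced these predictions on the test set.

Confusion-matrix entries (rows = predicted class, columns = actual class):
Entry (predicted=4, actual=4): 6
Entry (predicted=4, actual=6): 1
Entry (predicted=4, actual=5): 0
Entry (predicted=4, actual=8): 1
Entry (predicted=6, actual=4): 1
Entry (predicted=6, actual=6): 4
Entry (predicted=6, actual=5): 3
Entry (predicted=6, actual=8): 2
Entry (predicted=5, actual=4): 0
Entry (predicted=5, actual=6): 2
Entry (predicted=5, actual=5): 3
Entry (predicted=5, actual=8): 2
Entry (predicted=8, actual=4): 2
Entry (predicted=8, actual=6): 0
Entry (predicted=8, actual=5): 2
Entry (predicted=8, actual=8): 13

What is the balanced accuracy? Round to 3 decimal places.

0.584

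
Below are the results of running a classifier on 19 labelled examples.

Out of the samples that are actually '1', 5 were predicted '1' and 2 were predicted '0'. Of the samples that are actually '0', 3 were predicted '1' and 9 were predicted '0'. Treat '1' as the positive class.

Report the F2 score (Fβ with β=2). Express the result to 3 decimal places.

0.694

Fβ = (1+β²)·TP / ((1+β²)·TP + β²·FN + FP), with β²=4
= 5·5 / (5·5 + 4·2 + 3) = 0.694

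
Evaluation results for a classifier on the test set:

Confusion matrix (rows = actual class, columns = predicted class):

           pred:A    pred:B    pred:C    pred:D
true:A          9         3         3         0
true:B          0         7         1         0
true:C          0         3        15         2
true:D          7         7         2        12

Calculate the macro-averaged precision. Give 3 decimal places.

Per-class precision (TP/(TP+FP)):
  A: TP=9, FP=0+0+7=7 → 9/16 = 0.5625
  B: TP=7, FP=3+3+7=13 → 7/20 = 0.3500
  C: TP=15, FP=3+1+2=6 → 15/21 = 0.7143
  D: TP=12, FP=0+0+2=2 → 12/14 = 0.8571
Macro-precision = mean = (0.5625 + 0.3500 + 0.7143 + 0.8571) / 4 = 0.621

0.621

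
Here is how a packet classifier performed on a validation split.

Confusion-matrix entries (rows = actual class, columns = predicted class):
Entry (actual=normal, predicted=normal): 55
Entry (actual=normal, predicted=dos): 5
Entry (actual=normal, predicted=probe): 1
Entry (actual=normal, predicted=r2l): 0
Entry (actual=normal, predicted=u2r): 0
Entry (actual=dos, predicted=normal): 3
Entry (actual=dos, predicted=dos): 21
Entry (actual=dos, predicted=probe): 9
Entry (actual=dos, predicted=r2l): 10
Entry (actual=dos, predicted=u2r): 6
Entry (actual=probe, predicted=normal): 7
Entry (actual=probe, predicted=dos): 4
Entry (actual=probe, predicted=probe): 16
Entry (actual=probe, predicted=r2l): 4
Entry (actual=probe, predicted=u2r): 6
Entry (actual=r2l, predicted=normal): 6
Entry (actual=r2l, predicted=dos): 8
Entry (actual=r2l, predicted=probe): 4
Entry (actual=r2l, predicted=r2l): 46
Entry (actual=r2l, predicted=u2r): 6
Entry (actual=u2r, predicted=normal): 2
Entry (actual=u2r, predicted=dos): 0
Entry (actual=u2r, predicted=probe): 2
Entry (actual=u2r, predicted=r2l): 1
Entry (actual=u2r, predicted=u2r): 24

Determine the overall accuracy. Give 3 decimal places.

Accuracy = trace / total = (55+21+16+46+24=162) / 246 = 162/246 = 0.659

0.659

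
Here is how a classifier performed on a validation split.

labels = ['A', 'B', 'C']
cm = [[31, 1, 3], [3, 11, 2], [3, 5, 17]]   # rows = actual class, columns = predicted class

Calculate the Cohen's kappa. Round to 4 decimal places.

0.6469

Observed agreement pₒ = trace/N = 59/76 = 0.77632
Expected agreement pₑ = Σ (rowᵢ·colᵢ)/N² = (35·37 + 16·17 + 25·22)/76² = 0.36652
κ = (pₒ − pₑ)/(1 − pₑ) = (0.77632 − 0.36652)/(1 − 0.36652) = 0.6469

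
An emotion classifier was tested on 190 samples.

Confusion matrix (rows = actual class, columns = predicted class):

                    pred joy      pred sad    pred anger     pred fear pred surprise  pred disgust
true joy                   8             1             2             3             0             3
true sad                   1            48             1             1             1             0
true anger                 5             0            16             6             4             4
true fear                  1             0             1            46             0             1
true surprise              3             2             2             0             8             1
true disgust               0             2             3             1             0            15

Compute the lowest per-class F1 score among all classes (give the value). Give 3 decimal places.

0.457

Per-class F1 score (2·TP/(2·TP+FP+FN)):
  joy: TP=8, FP=1+5+1+3+0=10, FN=1+2+3+0+3=9 → 16/35 = 0.4571
  sad: TP=48, FP=1+0+0+2+2=5, FN=1+1+1+1+0=4 → 96/105 = 0.9143
  anger: TP=16, FP=2+1+1+2+3=9, FN=5+0+6+4+4=19 → 32/60 = 0.5333
  fear: TP=46, FP=3+1+6+0+1=11, FN=1+0+1+0+1=3 → 92/106 = 0.8679
  surprise: TP=8, FP=0+1+4+0+0=5, FN=3+2+2+0+1=8 → 16/29 = 0.5517
  disgust: TP=15, FP=3+0+4+1+1=9, FN=0+2+3+1+0=6 → 30/45 = 0.6667
Lowest is class 'joy' with F1 score = 0.457.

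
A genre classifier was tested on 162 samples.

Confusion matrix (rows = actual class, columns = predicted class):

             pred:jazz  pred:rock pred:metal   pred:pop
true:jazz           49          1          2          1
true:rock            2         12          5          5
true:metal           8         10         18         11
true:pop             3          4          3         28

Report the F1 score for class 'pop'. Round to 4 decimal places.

0.6747

Treat 'pop' as positive and all other classes as negative.
F1 score = 2·TP/(2·TP+FP+FN).
pop: TP=28, FP=1+5+11=17, FN=3+4+3=10 → 56/83 = 0.67470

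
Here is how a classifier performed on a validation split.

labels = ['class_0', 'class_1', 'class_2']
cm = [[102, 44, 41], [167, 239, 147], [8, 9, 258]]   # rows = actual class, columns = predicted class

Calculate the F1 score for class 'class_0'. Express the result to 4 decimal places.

0.4397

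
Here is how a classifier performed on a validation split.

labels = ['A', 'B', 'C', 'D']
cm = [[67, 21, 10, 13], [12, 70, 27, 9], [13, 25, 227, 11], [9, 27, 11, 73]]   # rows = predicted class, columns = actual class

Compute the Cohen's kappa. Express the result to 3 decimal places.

0.571

Observed agreement pₒ = trace/N = 437/625 = 0.6992
Expected agreement pₑ = Σ (rowᵢ·colᵢ)/N² = (101·111 + 143·118 + 275·276 + 106·120)/625² = 0.2988
κ = (pₒ − pₑ)/(1 − pₑ) = (0.6992 − 0.2988)/(1 − 0.2988) = 0.571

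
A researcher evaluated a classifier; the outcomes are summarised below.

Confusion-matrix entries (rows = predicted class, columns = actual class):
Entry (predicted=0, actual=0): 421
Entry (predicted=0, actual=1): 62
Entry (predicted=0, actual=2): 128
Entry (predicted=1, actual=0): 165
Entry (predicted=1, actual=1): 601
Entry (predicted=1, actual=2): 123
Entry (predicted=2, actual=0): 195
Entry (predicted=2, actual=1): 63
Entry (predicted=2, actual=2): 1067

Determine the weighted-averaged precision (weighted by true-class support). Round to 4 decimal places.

0.7399

Per-class precision (TP/(TP+FP)):
  0: TP=421, FP=62+128=190 → 421/611 = 0.68903
  1: TP=601, FP=165+123=288 → 601/889 = 0.67604
  2: TP=1067, FP=195+63=258 → 1067/1325 = 0.80528
Weighted-precision = Σ (supportᵢ/N)·precisionᵢ with N=2825: (781/2825)·0.68903 + (726/2825)·0.67604 + (1318/2825)·0.80528 = 0.7399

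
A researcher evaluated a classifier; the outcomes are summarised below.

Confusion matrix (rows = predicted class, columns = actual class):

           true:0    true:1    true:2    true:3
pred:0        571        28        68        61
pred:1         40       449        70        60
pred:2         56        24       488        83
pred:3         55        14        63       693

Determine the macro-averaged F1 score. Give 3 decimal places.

Per-class F1 score (2·TP/(2·TP+FP+FN)):
  0: TP=571, FP=28+68+61=157, FN=40+56+55=151 → 1142/1450 = 0.7876
  1: TP=449, FP=40+70+60=170, FN=28+24+14=66 → 898/1134 = 0.7919
  2: TP=488, FP=56+24+83=163, FN=68+70+63=201 → 976/1340 = 0.7284
  3: TP=693, FP=55+14+63=132, FN=61+60+83=204 → 1386/1722 = 0.8049
Macro-F1 score = mean = (0.7876 + 0.7919 + 0.7284 + 0.8049) / 4 = 0.778

0.778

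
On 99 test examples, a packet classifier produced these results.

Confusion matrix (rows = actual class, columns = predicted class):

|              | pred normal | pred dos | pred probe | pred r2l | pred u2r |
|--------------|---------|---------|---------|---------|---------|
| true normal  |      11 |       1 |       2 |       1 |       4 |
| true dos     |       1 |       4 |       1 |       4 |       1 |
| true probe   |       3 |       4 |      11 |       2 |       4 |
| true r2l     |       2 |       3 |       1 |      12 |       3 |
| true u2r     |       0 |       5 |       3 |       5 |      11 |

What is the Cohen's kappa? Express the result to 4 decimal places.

0.3656

Observed agreement pₒ = trace/N = 49/99 = 0.49495
Expected agreement pₑ = Σ (rowᵢ·colᵢ)/N² = (19·17 + 11·17 + 24·18 + 21·24 + 24·23)/99² = 0.20386
κ = (pₒ − pₑ)/(1 − pₑ) = (0.49495 − 0.20386)/(1 − 0.20386) = 0.3656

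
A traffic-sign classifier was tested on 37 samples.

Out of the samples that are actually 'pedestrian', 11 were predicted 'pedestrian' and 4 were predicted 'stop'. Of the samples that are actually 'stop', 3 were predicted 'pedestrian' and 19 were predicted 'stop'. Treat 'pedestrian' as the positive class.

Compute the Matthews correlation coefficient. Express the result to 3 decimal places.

0.604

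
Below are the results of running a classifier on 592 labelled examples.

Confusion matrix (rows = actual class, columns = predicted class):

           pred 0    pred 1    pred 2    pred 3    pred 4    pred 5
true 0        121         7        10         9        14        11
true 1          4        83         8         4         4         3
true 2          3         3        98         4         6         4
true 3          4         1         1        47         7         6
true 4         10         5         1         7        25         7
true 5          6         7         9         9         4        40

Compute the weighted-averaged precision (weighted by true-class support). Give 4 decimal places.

Per-class precision (TP/(TP+FP)):
  0: TP=121, FP=4+3+4+10+6=27 → 121/148 = 0.81757
  1: TP=83, FP=7+3+1+5+7=23 → 83/106 = 0.78302
  2: TP=98, FP=10+8+1+1+9=29 → 98/127 = 0.77165
  3: TP=47, FP=9+4+4+7+9=33 → 47/80 = 0.58750
  4: TP=25, FP=14+4+6+7+4=35 → 25/60 = 0.41667
  5: TP=40, FP=11+3+4+6+7=31 → 40/71 = 0.56338
Weighted-precision = Σ (supportᵢ/N)·precisionᵢ with N=592: (172/592)·0.81757 + (106/592)·0.78302 + (118/592)·0.77165 + (66/592)·0.58750 + (55/592)·0.41667 + (75/592)·0.56338 = 0.7071

0.7071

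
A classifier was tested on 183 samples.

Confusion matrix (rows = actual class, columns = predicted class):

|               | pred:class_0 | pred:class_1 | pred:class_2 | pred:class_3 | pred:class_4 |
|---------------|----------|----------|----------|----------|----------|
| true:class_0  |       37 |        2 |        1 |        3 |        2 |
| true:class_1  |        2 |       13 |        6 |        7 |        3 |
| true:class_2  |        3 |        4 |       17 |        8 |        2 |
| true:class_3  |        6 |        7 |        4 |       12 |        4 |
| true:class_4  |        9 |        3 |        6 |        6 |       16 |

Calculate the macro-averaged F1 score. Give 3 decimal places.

0.497

Per-class F1 score (2·TP/(2·TP+FP+FN)):
  class_0: TP=37, FP=2+3+6+9=20, FN=2+1+3+2=8 → 74/102 = 0.7255
  class_1: TP=13, FP=2+4+7+3=16, FN=2+6+7+3=18 → 26/60 = 0.4333
  class_2: TP=17, FP=1+6+4+6=17, FN=3+4+8+2=17 → 34/68 = 0.5000
  class_3: TP=12, FP=3+7+8+6=24, FN=6+7+4+4=21 → 24/69 = 0.3478
  class_4: TP=16, FP=2+3+2+4=11, FN=9+3+6+6=24 → 32/67 = 0.4776
Macro-F1 score = mean = (0.7255 + 0.4333 + 0.5000 + 0.3478 + 0.4776) / 5 = 0.497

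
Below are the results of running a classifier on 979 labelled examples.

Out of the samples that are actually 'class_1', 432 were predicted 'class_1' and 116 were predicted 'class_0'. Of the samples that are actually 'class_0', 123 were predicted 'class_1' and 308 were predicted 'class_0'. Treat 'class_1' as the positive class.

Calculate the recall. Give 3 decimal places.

0.788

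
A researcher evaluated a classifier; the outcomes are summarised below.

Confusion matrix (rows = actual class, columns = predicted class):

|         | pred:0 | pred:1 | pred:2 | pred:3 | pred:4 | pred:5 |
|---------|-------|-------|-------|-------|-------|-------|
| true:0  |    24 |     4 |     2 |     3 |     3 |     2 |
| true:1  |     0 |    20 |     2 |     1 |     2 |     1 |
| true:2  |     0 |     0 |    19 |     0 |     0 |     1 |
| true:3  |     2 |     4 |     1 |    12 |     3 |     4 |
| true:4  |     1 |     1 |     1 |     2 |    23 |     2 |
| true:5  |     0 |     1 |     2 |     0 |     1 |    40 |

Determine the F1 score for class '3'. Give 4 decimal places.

0.5455

F1 score = 2·TP/(2·TP+FP+FN).
3: TP=12, FP=3+1+0+2+0=6, FN=2+4+1+3+4=14 → 24/44 = 0.54545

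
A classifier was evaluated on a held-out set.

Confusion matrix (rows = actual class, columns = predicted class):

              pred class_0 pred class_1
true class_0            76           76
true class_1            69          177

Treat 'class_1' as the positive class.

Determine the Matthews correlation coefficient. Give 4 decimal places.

MCC = (TP·TN − FP·FN) / √((TP+FP)(TP+FN)(TN+FP)(TN+FN))
Numerator = 177·76 − 76·69 = 8208
Denominator = √(253·246·152·145) = √1371725520 = 37036.8130
MCC = 8208 / 37036.8130 = 0.2216

0.2216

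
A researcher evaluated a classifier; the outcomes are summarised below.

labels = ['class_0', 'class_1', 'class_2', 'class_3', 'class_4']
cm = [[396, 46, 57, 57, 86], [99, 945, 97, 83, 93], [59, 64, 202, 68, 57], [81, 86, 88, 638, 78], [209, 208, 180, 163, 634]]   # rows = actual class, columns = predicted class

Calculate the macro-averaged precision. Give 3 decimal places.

Per-class precision (TP/(TP+FP)):
  class_0: TP=396, FP=99+59+81+209=448 → 396/844 = 0.4692
  class_1: TP=945, FP=46+64+86+208=404 → 945/1349 = 0.7005
  class_2: TP=202, FP=57+97+88+180=422 → 202/624 = 0.3237
  class_3: TP=638, FP=57+83+68+163=371 → 638/1009 = 0.6323
  class_4: TP=634, FP=86+93+57+78=314 → 634/948 = 0.6688
Macro-precision = mean = (0.4692 + 0.7005 + 0.3237 + 0.6323 + 0.6688) / 5 = 0.559

0.559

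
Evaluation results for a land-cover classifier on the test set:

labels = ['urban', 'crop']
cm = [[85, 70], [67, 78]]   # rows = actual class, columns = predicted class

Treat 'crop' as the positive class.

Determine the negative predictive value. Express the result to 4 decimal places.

NPV = TN/(TN+FN) = 85/(85+67) = 0.5592

0.5592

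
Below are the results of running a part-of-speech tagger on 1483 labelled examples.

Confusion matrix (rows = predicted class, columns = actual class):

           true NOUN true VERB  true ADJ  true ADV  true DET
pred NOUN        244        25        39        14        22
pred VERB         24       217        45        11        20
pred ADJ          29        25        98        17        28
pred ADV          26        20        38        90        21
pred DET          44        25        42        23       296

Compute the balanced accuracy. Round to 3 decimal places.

0.616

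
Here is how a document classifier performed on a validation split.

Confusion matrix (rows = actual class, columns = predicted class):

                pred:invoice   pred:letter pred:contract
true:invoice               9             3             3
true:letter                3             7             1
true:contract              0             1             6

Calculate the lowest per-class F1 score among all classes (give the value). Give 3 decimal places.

0.636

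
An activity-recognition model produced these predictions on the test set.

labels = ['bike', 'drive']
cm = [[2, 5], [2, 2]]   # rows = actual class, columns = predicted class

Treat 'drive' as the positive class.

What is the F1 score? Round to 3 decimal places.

Precision = TP/(TP+FP) = 2/7 = 0.2857
Recall = TP/(TP+FN) = 2/4 = 0.5000
F1 = 2·TP/(2·TP+FP+FN) = 4/11 = 0.364

0.364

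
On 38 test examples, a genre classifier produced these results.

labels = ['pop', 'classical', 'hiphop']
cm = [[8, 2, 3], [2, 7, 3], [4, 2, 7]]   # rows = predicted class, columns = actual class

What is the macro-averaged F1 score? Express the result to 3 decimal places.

0.580

Per-class F1 score (2·TP/(2·TP+FP+FN)):
  pop: TP=8, FP=2+3=5, FN=2+4=6 → 16/27 = 0.5926
  classical: TP=7, FP=2+3=5, FN=2+2=4 → 14/23 = 0.6087
  hiphop: TP=7, FP=4+2=6, FN=3+3=6 → 14/26 = 0.5385
Macro-F1 score = mean = (0.5926 + 0.6087 + 0.5385) / 3 = 0.580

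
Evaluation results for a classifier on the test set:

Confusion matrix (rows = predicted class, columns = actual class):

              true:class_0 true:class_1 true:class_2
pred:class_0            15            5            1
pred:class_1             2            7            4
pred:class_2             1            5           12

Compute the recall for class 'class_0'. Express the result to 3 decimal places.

0.833

One-vs-rest for 'class_0': TP = diagonal; FP = other classes predicted 'class_0'; FN = 'class_0' predicted as other.
recall = TP/(TP+FN).
class_0: TP=15, FN=2+1=3 → 15/18 = 0.8333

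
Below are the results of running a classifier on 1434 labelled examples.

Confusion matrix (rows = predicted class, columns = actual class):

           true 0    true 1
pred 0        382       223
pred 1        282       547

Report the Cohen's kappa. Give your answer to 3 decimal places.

0.287

Observed agreement pₒ = trace/N = 929/1434 = 0.6478
Expected agreement pₑ = Σ (rowᵢ·colᵢ)/N² = (664·605 + 770·829)/1434² = 0.5058
κ = (pₒ − pₑ)/(1 − pₑ) = (0.6478 − 0.5058)/(1 − 0.5058) = 0.287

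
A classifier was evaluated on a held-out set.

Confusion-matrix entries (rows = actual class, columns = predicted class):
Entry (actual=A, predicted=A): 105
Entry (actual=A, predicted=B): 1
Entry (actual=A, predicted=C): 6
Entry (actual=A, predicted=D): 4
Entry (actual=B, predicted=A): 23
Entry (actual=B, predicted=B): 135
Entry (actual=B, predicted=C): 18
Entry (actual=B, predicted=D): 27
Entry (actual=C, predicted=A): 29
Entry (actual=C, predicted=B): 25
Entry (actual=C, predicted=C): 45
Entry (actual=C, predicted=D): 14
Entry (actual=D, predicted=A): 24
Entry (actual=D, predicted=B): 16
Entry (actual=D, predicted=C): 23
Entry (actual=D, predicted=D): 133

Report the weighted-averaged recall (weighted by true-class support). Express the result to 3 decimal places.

0.666

Per-class recall (TP/(TP+FN)):
  A: TP=105, FN=1+6+4=11 → 105/116 = 0.9052
  B: TP=135, FN=23+18+27=68 → 135/203 = 0.6650
  C: TP=45, FN=29+25+14=68 → 45/113 = 0.3982
  D: TP=133, FN=24+16+23=63 → 133/196 = 0.6786
Weighted-recall = Σ (supportᵢ/N)·recallᵢ with N=628: (116/628)·0.9052 + (203/628)·0.6650 + (113/628)·0.3982 + (196/628)·0.6786 = 0.666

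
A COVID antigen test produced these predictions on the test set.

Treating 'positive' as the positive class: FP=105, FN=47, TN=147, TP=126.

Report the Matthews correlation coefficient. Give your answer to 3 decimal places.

MCC = (TP·TN − FP·FN) / √((TP+FP)(TP+FN)(TN+FP)(TN+FN))
Numerator = 126·147 − 105·47 = 13587
Denominator = √(231·173·252·194) = √1953711144 = 44200.8048
MCC = 13587 / 44200.8048 = 0.307

0.307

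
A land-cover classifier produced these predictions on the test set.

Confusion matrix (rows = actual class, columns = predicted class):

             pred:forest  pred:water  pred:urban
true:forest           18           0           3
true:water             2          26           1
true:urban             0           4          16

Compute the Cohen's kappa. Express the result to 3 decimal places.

Observed agreement pₒ = trace/N = 60/70 = 0.8571
Expected agreement pₑ = Σ (rowᵢ·colᵢ)/N² = (21·20 + 29·30 + 20·20)/70² = 0.3449
κ = (pₒ − pₑ)/(1 − pₑ) = (0.8571 − 0.3449)/(1 − 0.3449) = 0.782

0.782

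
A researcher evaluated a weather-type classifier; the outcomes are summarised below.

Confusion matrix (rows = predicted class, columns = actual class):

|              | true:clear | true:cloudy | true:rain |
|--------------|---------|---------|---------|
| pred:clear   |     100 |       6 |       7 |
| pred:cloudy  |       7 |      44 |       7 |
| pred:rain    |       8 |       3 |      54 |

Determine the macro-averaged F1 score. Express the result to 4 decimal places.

0.8273

Per-class F1 score (2·TP/(2·TP+FP+FN)):
  clear: TP=100, FP=6+7=13, FN=7+8=15 → 200/228 = 0.87719
  cloudy: TP=44, FP=7+7=14, FN=6+3=9 → 88/111 = 0.79279
  rain: TP=54, FP=8+3=11, FN=7+7=14 → 108/133 = 0.81203
Macro-F1 score = mean = (0.87719 + 0.79279 + 0.81203) / 3 = 0.8273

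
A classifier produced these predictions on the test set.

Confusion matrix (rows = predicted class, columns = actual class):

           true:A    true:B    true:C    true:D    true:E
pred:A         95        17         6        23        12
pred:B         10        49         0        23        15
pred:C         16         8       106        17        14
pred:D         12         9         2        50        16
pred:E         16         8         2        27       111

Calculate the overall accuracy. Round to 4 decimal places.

0.6190

Accuracy = trace / total = (95+49+106+50+111=411) / 664 = 411/664 = 0.6190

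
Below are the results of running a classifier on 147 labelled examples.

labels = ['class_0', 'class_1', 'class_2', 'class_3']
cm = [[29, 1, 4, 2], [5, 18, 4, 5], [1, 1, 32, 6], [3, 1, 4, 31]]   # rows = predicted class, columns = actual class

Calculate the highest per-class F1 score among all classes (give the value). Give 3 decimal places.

Per-class F1 score (2·TP/(2·TP+FP+FN)):
  class_0: TP=29, FP=1+4+2=7, FN=5+1+3=9 → 58/74 = 0.7838
  class_1: TP=18, FP=5+4+5=14, FN=1+1+1=3 → 36/53 = 0.6792
  class_2: TP=32, FP=1+1+6=8, FN=4+4+4=12 → 64/84 = 0.7619
  class_3: TP=31, FP=3+1+4=8, FN=2+5+6=13 → 62/83 = 0.7470
Highest is class 'class_0' with F1 score = 0.784.

0.784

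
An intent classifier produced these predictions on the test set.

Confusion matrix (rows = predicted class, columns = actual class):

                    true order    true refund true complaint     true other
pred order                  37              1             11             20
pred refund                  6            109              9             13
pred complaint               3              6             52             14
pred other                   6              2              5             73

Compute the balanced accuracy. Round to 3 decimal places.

0.730

Balanced accuracy = mean of per-class recall.
  order: recall = 37/52 = 0.7115
  refund: recall = 109/118 = 0.9237
  complaint: recall = 52/77 = 0.6753
  other: recall = 73/120 = 0.6083
Mean = (0.7115 + 0.9237 + 0.6753 + 0.6083) / 4 = 0.730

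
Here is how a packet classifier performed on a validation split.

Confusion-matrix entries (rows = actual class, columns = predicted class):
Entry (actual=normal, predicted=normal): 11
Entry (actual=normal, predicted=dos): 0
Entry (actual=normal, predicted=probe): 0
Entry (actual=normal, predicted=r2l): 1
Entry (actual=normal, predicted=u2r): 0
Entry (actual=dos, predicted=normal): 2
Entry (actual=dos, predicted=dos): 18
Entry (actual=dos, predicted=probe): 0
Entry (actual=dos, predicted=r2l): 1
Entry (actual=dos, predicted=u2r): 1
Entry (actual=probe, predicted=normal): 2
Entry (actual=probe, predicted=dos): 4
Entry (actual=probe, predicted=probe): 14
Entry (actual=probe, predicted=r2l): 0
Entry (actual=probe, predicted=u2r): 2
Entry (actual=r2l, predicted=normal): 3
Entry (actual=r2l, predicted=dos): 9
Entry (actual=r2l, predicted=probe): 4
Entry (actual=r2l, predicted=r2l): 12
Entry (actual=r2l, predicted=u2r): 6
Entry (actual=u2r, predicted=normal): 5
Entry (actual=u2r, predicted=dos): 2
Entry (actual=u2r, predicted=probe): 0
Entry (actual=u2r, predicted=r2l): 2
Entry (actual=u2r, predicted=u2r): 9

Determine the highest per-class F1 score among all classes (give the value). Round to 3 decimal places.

0.700

Per-class F1 score (2·TP/(2·TP+FP+FN)):
  normal: TP=11, FP=2+2+3+5=12, FN=0+0+1+0=1 → 22/35 = 0.6286
  dos: TP=18, FP=0+4+9+2=15, FN=2+0+1+1=4 → 36/55 = 0.6545
  probe: TP=14, FP=0+0+4+0=4, FN=2+4+0+2=8 → 28/40 = 0.7000
  r2l: TP=12, FP=1+1+0+2=4, FN=3+9+4+6=22 → 24/50 = 0.4800
  u2r: TP=9, FP=0+1+2+6=9, FN=5+2+0+2=9 → 18/36 = 0.5000
Highest is class 'probe' with F1 score = 0.700.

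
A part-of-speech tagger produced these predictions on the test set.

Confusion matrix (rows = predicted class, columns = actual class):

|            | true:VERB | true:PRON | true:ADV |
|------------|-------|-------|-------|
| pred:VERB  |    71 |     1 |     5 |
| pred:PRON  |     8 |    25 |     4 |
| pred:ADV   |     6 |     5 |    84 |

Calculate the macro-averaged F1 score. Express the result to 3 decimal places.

Per-class F1 score (2·TP/(2·TP+FP+FN)):
  VERB: TP=71, FP=1+5=6, FN=8+6=14 → 142/162 = 0.8765
  PRON: TP=25, FP=8+4=12, FN=1+5=6 → 50/68 = 0.7353
  ADV: TP=84, FP=6+5=11, FN=5+4=9 → 168/188 = 0.8936
Macro-F1 score = mean = (0.8765 + 0.7353 + 0.8936) / 3 = 0.835

0.835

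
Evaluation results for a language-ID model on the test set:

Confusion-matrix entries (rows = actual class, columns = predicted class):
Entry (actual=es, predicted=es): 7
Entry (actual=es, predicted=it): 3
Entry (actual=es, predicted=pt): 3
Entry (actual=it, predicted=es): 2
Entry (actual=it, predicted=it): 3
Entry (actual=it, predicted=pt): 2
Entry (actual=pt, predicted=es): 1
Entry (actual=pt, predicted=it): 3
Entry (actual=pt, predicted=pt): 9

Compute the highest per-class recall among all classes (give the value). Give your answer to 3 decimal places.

0.692

Per-class recall (TP/(TP+FN)):
  es: TP=7, FN=3+3=6 → 7/13 = 0.5385
  it: TP=3, FN=2+2=4 → 3/7 = 0.4286
  pt: TP=9, FN=1+3=4 → 9/13 = 0.6923
Highest is class 'pt' with recall = 0.692.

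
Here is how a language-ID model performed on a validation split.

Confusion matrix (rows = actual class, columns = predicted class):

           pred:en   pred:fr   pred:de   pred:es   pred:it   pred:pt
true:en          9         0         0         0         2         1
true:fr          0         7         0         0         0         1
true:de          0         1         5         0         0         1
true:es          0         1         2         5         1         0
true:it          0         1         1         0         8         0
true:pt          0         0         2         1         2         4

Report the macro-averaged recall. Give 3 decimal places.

Per-class recall (TP/(TP+FN)):
  en: TP=9, FN=0+0+0+2+1=3 → 9/12 = 0.7500
  fr: TP=7, FN=0+0+0+0+1=1 → 7/8 = 0.8750
  de: TP=5, FN=0+1+0+0+1=2 → 5/7 = 0.7143
  es: TP=5, FN=0+1+2+1+0=4 → 5/9 = 0.5556
  it: TP=8, FN=0+1+1+0+0=2 → 8/10 = 0.8000
  pt: TP=4, FN=0+0+2+1+2=5 → 4/9 = 0.4444
Macro-recall = mean = (0.7500 + 0.8750 + 0.7143 + 0.5556 + 0.8000 + 0.4444) / 6 = 0.690

0.690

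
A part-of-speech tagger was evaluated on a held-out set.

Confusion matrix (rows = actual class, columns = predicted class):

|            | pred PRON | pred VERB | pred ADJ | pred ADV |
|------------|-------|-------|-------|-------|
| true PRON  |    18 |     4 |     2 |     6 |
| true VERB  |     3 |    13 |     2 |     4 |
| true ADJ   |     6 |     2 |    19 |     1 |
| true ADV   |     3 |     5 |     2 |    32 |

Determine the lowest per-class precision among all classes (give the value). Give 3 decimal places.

0.542

Per-class precision (TP/(TP+FP)):
  PRON: TP=18, FP=3+6+3=12 → 18/30 = 0.6000
  VERB: TP=13, FP=4+2+5=11 → 13/24 = 0.5417
  ADJ: TP=19, FP=2+2+2=6 → 19/25 = 0.7600
  ADV: TP=32, FP=6+4+1=11 → 32/43 = 0.7442
Lowest is class 'VERB' with precision = 0.542.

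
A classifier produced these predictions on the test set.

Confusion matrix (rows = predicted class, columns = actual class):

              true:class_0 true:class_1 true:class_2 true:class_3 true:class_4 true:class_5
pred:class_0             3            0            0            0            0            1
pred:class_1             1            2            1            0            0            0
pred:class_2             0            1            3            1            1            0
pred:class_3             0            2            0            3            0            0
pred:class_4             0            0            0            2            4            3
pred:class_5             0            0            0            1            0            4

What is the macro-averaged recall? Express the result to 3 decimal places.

Per-class recall (TP/(TP+FN)):
  class_0: TP=3, FN=1+0+0+0+0=1 → 3/4 = 0.7500
  class_1: TP=2, FN=0+1+2+0+0=3 → 2/5 = 0.4000
  class_2: TP=3, FN=0+1+0+0+0=1 → 3/4 = 0.7500
  class_3: TP=3, FN=0+0+1+2+1=4 → 3/7 = 0.4286
  class_4: TP=4, FN=0+0+1+0+0=1 → 4/5 = 0.8000
  class_5: TP=4, FN=1+0+0+0+3=4 → 4/8 = 0.5000
Macro-recall = mean = (0.7500 + 0.4000 + 0.7500 + 0.4286 + 0.8000 + 0.5000) / 6 = 0.605

0.605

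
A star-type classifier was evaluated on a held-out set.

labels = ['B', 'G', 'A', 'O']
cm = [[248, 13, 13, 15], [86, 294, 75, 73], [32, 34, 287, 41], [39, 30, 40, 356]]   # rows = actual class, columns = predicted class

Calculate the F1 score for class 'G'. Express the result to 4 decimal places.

Take TP from the diagonal, FP from the rest of the 'G' prediction marginal, FN from the rest of the 'G' actual marginal.
F1 score = 2·TP/(2·TP+FP+FN).
G: TP=294, FP=13+34+30=77, FN=86+75+73=234 → 588/899 = 0.65406

0.6541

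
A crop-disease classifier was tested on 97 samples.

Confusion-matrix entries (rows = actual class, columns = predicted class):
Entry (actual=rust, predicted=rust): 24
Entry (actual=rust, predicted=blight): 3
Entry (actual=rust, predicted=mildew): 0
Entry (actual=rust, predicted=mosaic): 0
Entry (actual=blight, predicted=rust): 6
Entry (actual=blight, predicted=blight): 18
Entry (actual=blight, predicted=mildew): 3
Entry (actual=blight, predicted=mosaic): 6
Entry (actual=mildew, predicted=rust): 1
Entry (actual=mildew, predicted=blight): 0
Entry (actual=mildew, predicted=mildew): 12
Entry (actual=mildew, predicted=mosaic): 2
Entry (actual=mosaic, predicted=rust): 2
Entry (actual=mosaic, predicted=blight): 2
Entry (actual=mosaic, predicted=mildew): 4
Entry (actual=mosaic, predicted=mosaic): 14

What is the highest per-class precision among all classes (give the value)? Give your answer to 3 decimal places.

Per-class precision (TP/(TP+FP)):
  rust: TP=24, FP=6+1+2=9 → 24/33 = 0.7273
  blight: TP=18, FP=3+0+2=5 → 18/23 = 0.7826
  mildew: TP=12, FP=0+3+4=7 → 12/19 = 0.6316
  mosaic: TP=14, FP=0+6+2=8 → 14/22 = 0.6364
Highest is class 'blight' with precision = 0.783.

0.783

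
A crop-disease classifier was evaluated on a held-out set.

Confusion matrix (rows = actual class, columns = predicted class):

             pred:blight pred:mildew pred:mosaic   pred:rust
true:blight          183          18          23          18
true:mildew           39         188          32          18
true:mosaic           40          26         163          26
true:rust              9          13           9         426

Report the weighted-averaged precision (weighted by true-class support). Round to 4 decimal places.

Per-class precision (TP/(TP+FP)):
  blight: TP=183, FP=39+40+9=88 → 183/271 = 0.67528
  mildew: TP=188, FP=18+26+13=57 → 188/245 = 0.76735
  mosaic: TP=163, FP=23+32+9=64 → 163/227 = 0.71806
  rust: TP=426, FP=18+18+26=62 → 426/488 = 0.87295
Weighted-precision = Σ (supportᵢ/N)·precisionᵢ with N=1231: (242/1231)·0.67528 + (277/1231)·0.76735 + (255/1231)·0.71806 + (457/1231)·0.87295 = 0.7782

0.7782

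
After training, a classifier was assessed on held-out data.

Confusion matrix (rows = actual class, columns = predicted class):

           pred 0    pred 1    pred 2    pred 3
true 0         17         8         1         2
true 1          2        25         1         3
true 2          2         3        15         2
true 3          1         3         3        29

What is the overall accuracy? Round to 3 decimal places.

0.735

Accuracy = trace / total = (17+25+15+29=86) / 117 = 86/117 = 0.735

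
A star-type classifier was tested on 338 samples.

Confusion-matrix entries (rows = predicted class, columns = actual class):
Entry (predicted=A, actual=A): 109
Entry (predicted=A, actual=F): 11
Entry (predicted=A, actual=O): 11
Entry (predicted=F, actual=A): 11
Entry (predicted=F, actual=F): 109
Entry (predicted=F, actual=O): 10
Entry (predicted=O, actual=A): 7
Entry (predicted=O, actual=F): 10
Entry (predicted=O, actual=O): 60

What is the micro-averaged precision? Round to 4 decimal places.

0.8225

Micro-averaging pools counts across classes: ΣTP=278, ΣFP=60, ΣFN=60.
Micro-precision = TP/(TP+FP) on pooled counts = 0.8225 (equals overall accuracy in single-label multiclass).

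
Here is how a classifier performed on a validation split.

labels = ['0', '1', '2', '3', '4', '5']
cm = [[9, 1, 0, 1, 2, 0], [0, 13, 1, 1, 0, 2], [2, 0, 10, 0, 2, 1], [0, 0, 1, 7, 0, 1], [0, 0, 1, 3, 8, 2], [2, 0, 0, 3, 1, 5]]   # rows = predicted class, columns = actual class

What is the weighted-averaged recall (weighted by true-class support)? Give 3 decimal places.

Per-class recall (TP/(TP+FN)):
  0: TP=9, FN=0+2+0+0+2=4 → 9/13 = 0.6923
  1: TP=13, FN=1+0+0+0+0=1 → 13/14 = 0.9286
  2: TP=10, FN=0+1+1+1+0=3 → 10/13 = 0.7692
  3: TP=7, FN=1+1+0+3+3=8 → 7/15 = 0.4667
  4: TP=8, FN=2+0+2+0+1=5 → 8/13 = 0.6154
  5: TP=5, FN=0+2+1+1+2=6 → 5/11 = 0.4545
Weighted-recall = Σ (supportᵢ/N)·recallᵢ with N=79: (13/79)·0.6923 + (14/79)·0.9286 + (13/79)·0.7692 + (15/79)·0.4667 + (13/79)·0.6154 + (11/79)·0.4545 = 0.658

0.658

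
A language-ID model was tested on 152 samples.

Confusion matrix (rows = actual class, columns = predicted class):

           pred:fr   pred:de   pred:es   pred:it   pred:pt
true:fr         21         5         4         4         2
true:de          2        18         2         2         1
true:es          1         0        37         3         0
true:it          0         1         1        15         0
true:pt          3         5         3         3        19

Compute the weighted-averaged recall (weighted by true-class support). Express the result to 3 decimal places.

0.724

Per-class recall (TP/(TP+FN)):
  fr: TP=21, FN=5+4+4+2=15 → 21/36 = 0.5833
  de: TP=18, FN=2+2+2+1=7 → 18/25 = 0.7200
  es: TP=37, FN=1+0+3+0=4 → 37/41 = 0.9024
  it: TP=15, FN=0+1+1+0=2 → 15/17 = 0.8824
  pt: TP=19, FN=3+5+3+3=14 → 19/33 = 0.5758
Weighted-recall = Σ (supportᵢ/N)·recallᵢ with N=152: (36/152)·0.5833 + (25/152)·0.7200 + (41/152)·0.9024 + (17/152)·0.8824 + (33/152)·0.5758 = 0.724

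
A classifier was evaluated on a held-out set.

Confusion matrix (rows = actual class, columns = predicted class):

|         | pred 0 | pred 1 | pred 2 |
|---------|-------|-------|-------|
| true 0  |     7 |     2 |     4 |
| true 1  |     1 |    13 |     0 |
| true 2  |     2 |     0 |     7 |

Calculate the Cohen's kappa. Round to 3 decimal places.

0.622

Observed agreement pₒ = trace/N = 27/36 = 0.7500
Expected agreement pₑ = Σ (rowᵢ·colᵢ)/N² = (13·10 + 14·15 + 9·11)/36² = 0.3387
κ = (pₒ − pₑ)/(1 − pₑ) = (0.7500 − 0.3387)/(1 − 0.3387) = 0.622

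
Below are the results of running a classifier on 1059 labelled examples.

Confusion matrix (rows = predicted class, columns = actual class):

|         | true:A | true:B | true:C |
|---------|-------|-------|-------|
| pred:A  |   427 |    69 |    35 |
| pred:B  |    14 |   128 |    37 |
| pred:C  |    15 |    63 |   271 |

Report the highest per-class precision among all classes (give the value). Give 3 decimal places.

Per-class precision (TP/(TP+FP)):
  A: TP=427, FP=69+35=104 → 427/531 = 0.8041
  B: TP=128, FP=14+37=51 → 128/179 = 0.7151
  C: TP=271, FP=15+63=78 → 271/349 = 0.7765
Highest is class 'A' with precision = 0.804.

0.804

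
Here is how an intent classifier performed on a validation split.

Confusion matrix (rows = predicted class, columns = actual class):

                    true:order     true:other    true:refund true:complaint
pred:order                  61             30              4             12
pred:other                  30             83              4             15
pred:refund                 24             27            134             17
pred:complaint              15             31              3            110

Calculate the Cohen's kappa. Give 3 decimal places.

0.528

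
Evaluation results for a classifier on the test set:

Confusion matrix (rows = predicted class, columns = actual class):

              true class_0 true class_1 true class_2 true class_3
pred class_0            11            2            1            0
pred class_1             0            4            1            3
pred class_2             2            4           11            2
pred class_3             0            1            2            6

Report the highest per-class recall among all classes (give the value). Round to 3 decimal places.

Per-class recall (TP/(TP+FN)):
  class_0: TP=11, FN=0+2+0=2 → 11/13 = 0.8462
  class_1: TP=4, FN=2+4+1=7 → 4/11 = 0.3636
  class_2: TP=11, FN=1+1+2=4 → 11/15 = 0.7333
  class_3: TP=6, FN=0+3+2=5 → 6/11 = 0.5455
Highest is class 'class_0' with recall = 0.846.

0.846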